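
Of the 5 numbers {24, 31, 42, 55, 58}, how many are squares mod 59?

0

(24/59) = -1 → non-residue.
(31/59) = -1 → non-residue.
(42/59) = -1 → non-residue.
(55/59) = -1 → non-residue.
(58/59) = -1 → non-residue.
Total quadratic residues among the 5: 0.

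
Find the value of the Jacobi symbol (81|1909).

Reciprocity: 81 ≡ 1 and 1909 ≡ 1 (mod 4), so (81/1909) = +(1909/81).
Reduce top mod 81: now compute (46/81).
Pull out 2: since 81 ≡ 1 (mod 8), (2/81) = +1.
Reciprocity: 23 ≡ 3 and 81 ≡ 1 (mod 4), so (23/81) = +(81/23).
Reduce top mod 23: now compute (12/23).
Pull out 2^2: since 23 ≡ 7 (mod 8), (2/23) = +1, so (2/23)^2 = +1.
Reciprocity: 3 ≡ 3 and 23 ≡ 3 (mod 4), so (3/23) = −(23/3).
Reduce top mod 3: now compute (2/3).
Pull out 2: since 3 ≡ 3 (mod 8), (2/3) = -1.
Reached (1/3) = 1. Collecting the sign flips along the way, the symbol is +1.

1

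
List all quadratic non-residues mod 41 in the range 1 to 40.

Square k = 1,…,20 (k and 41−k give the same square):
1²=1, 2²=4, 3²=9, 4²=16, 5²=25, 6²=36, 7²≡8, 8²≡23, 9²≡40, 10²≡18, 11²≡39, 12²≡21, 13²≡5, 14²≡32, 15²≡20, 16²≡10, 17²≡2, 18²≡37, 19²≡33, 20²≡31 (mod 41).
The residues are {1, 2, 4, 5, 8, 9, 10, 16, 18, 20, 21, 23, 25, 31, 32, 33, 36, 37, 39, 40}; the non-residues are the remaining 20 nonzero classes.

3 6 7 11 12 13 14 15 17 19 22 24 26 27 28 29 30 34 35 38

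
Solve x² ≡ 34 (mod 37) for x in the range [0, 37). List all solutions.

37 ≡ 1 (mod 4), so we find a root by search.
Trying successive values, 16² = 256 ≡ 34 (mod 37). The other root is 37 − 16 = 21.

16, 21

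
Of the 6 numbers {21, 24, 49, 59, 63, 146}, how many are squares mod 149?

(21/149) = -1 → non-residue.
(24/149) = +1 → QR.
(49/149) = +1 → QR.
(59/149) = -1 → non-residue.
(63/149) = +1 → QR.
(146/149) = -1 → non-residue.
Total quadratic residues among the 6: 3.

3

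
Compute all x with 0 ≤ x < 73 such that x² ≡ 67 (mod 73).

33, 40

73 ≡ 1 (mod 4), so we find a root by search.
Trying successive values, 33² = 1089 ≡ 67 (mod 73). The other root is 73 − 33 = 40.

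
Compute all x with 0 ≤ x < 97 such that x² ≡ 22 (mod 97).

33, 64

97 ≡ 1 (mod 4), so we find a root by search.
Trying successive values, 33² = 1089 ≡ 22 (mod 97). The other root is 97 − 33 = 64.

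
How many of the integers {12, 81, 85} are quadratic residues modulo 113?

2

(12/113) = -1 → non-residue.
(81/113) = +1 → QR.
(85/113) = +1 → QR.
Total quadratic residues among the 3: 2.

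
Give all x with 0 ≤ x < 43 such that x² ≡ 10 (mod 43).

Since 43 ≡ 3 (mod 4), a square root of 10 is 10^((43+1)/4) = 10^11 mod 43.
Repeated squaring: 10^2≡14, 10^4≡24, 10^8≡17 (mod 43).
10^11 = 10^(8+2+1) ≡ 15 (mod 43).
Check: 15² = 225 ≡ 10 (mod 43). The two roots are 15 and 28.

15, 28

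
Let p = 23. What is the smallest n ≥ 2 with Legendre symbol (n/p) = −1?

(2/23) = +1, so 2 is a residue.
(3/23) = +1, so 3 is a residue.
(4/23) = +1, so 4 is a residue.
(5/23) = −1, so 5 is the smallest positive non-residue mod 23.

5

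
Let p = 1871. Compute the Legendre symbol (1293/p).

-1

Reciprocity: 1293 ≡ 1 and 1871 ≡ 3 (mod 4), so (1293/1871) = +(1871/1293).
Reduce top mod 1293: now compute (578/1293).
Pull out 2: since 1293 ≡ 5 (mod 8), (2/1293) = -1.
Reciprocity: 289 ≡ 1 and 1293 ≡ 1 (mod 4), so (289/1293) = +(1293/289).
Reduce top mod 289: now compute (137/289).
Reciprocity: 137 ≡ 1 and 289 ≡ 1 (mod 4), so (137/289) = +(289/137).
Reduce top mod 137: now compute (15/137).
Reciprocity: 15 ≡ 3 and 137 ≡ 1 (mod 4), so (15/137) = +(137/15).
Reduce top mod 15: now compute (2/15).
Pull out 2: since 15 ≡ 7 (mod 8), (2/15) = +1.
Reached (1/15) = 1. Collecting the sign flips along the way, the symbol is -1.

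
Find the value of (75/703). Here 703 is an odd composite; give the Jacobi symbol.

-1

Reciprocity: 75 ≡ 3 and 703 ≡ 3 (mod 4), so (75/703) = −(703/75).
Reduce top mod 75: now compute (28/75).
Pull out 2^2: since 75 ≡ 3 (mod 8), (2/75) = -1, so (2/75)^2 = +1.
Reciprocity: 7 ≡ 3 and 75 ≡ 3 (mod 4), so (7/75) = −(75/7).
Reduce top mod 7: now compute (5/7).
Reciprocity: 5 ≡ 1 and 7 ≡ 3 (mod 4), so (5/7) = +(7/5).
Reduce top mod 5: now compute (2/5).
Pull out 2: since 5 ≡ 5 (mod 8), (2/5) = -1.
Reached (1/5) = 1. Collecting the sign flips along the way, the symbol is -1.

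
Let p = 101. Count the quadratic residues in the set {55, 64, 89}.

1

(55/101) = -1 → non-residue.
(64/101) = +1 → QR.
(89/101) = -1 → non-residue.
Total quadratic residues among the 3: 1.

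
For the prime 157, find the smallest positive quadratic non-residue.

(2/157) = −1, so 2 is the smallest positive non-residue mod 157.

2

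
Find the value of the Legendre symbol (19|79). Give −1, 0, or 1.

Euler's criterion: (19/79) ≡ 19^39 (mod 79).
19^2 ≡ 45 (mod 79)
19^4 ≡ 50 (mod 79)
19^8 ≡ 51 (mod 79)
19^16 ≡ 73 (mod 79)
19^32 ≡ 36 (mod 79)
19^39 = 19^(32+4+2+1) ≡ 1 (mod 79).
Result is 1, so (19/79) = 1.

1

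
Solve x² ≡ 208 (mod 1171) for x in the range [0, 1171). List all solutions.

Since 1171 ≡ 3 (mod 4), a square root of 208 is 208^((1171+1)/4) = 208^293 mod 1171.
Repeated squaring: 208^2≡1108, 208^4≡456, 208^8≡669, 208^16≡239, 208^32≡913, 208^64≡988, 208^128≡701, 208^256≡752 (mod 1171).
208^293 = 208^(256+32+4+1) ≡ 61 (mod 1171).
Check: 61² = 3721 ≡ 208 (mod 1171). The two roots are 61 and 1110.

61, 1110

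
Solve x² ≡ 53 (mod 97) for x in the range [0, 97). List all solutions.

21, 76

97 ≡ 1 (mod 4), so we find a root by search.
Trying successive values, 21² = 441 ≡ 53 (mod 97). The other root is 97 − 21 = 76.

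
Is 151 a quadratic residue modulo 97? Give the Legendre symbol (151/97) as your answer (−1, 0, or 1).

1

Euler's criterion: (151/97) ≡ 54^48 (mod 97).
54^2 ≡ 6 (mod 97)
54^4 ≡ 36 (mod 97)
54^8 ≡ 35 (mod 97)
54^16 ≡ 61 (mod 97)
54^32 ≡ 35 (mod 97)
54^48 = 54^(32+16) ≡ 1 (mod 97).
Result is 1, so (151/97) = 1.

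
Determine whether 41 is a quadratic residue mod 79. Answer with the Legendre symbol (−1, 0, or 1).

-1

Euler's criterion: (41/79) ≡ 41^39 (mod 79).
41^2 ≡ 22 (mod 79)
41^4 ≡ 10 (mod 79)
41^8 ≡ 21 (mod 79)
41^16 ≡ 46 (mod 79)
41^32 ≡ 62 (mod 79)
41^39 = 41^(32+4+2+1) ≡ 78 (mod 79).
Result is 78 ≡ −1, so (41/79) = −1.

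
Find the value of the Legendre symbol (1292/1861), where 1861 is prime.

-1

Pull out 2^2: since 1861 ≡ 5 (mod 8), (2/1861) = -1, so (2/1861)^2 = +1.
Reciprocity: 323 ≡ 3 and 1861 ≡ 1 (mod 4), so (323/1861) = +(1861/323).
Reduce top mod 323: now compute (246/323).
Pull out 2: since 323 ≡ 3 (mod 8), (2/323) = -1.
Reciprocity: 123 ≡ 3 and 323 ≡ 3 (mod 4), so (123/323) = −(323/123).
Reduce top mod 123: now compute (77/123).
Reciprocity: 77 ≡ 1 and 123 ≡ 3 (mod 4), so (77/123) = +(123/77).
Reduce top mod 77: now compute (46/77).
Pull out 2: since 77 ≡ 5 (mod 8), (2/77) = -1.
Reciprocity: 23 ≡ 3 and 77 ≡ 1 (mod 4), so (23/77) = +(77/23).
Reduce top mod 23: now compute (8/23).
Pull out 2^3: since 23 ≡ 7 (mod 8), (2/23) = +1, so (2/23)^3 = +1.
Reached (1/23) = 1. Collecting the sign flips along the way, the symbol is -1.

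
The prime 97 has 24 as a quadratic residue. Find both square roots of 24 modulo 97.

11, 86

97 ≡ 1 (mod 4), so we find a root by search.
Trying successive values, 11² = 121 ≡ 24 (mod 97). The other root is 97 − 11 = 86.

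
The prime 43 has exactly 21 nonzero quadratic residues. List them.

1, 4, 6, 9, 10, 11, 13, 14, 15, 16, 17, 21, 23, 24, 25, 31, 35, 36, 38, 40, 41

Square k = 1,…,21 (k and 43−k give the same square):
1²=1, 2²=4, 3²=9, 4²=16, 5²=25, 6²=36, 7²≡6, 8²≡21, 9²≡38, 10²≡14, 11²≡35, 12²≡15, 13²≡40, 14²≡24, 15²≡10, 16²≡41, 17²≡31, 18²≡23, 19²≡17, 20²≡13, 21²≡11 (mod 43).
So the quadratic residues mod 43 are {1, 4, 6, 9, 10, 11, 13, 14, 15, 16, 17, 21, 23, 24, 25, 31, 35, 36, 38, 40, 41}.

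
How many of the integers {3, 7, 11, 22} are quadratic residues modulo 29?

2

(3/29) = -1 → non-residue.
(7/29) = +1 → QR.
(11/29) = -1 → non-residue.
(22/29) = +1 → QR.
Total quadratic residues among the 4: 2.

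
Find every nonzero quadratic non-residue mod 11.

2 6 7 8 10

Square k = 1,…,5 (k and 11−k give the same square):
1²=1, 2²=4, 3²=9, 4²≡5, 5²≡3 (mod 11).
The residues are {1, 3, 4, 5, 9}; the non-residues are the remaining 5 nonzero classes.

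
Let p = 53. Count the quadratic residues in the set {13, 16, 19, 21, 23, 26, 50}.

(13/53) = +1 → QR.
(16/53) = +1 → QR.
(19/53) = -1 → non-residue.
(21/53) = -1 → non-residue.
(23/53) = -1 → non-residue.
(26/53) = -1 → non-residue.
(50/53) = -1 → non-residue.
Total quadratic residues among the 7: 2.

2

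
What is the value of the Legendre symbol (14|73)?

Euler's criterion: (14/73) ≡ 14^36 (mod 73).
14^2 ≡ 50 (mod 73)
14^4 ≡ 18 (mod 73)
14^8 ≡ 32 (mod 73)
14^16 ≡ 2 (mod 73)
14^32 ≡ 4 (mod 73)
14^36 = 14^(32+4) ≡ 72 (mod 73).
Result is 72 ≡ −1, so (14/73) = −1.

-1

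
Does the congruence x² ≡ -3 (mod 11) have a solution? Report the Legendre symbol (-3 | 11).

-1

First reduce: -3 ≡ 8 (mod 11).
Pull out 2^3: since 11 ≡ 3 (mod 8), (2/11) = -1, so (2/11)^3 = -1.
Reached (1/11) = 1. Collecting the sign flips along the way, the symbol is -1.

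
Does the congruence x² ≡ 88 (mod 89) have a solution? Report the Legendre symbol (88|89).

1

Pull out 2^3: since 89 ≡ 1 (mod 8), (2/89) = +1, so (2/89)^3 = +1.
Reciprocity: 11 ≡ 3 and 89 ≡ 1 (mod 4), so (11/89) = +(89/11).
Reduce top mod 11: now compute (1/11).
Reached (1/11) = 1. Collecting the sign flips along the way, the symbol is +1.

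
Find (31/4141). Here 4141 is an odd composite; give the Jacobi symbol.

1

Reciprocity: 31 ≡ 3 and 4141 ≡ 1 (mod 4), so (31/4141) = +(4141/31).
Reduce top mod 31: now compute (18/31).
Pull out 2: since 31 ≡ 7 (mod 8), (2/31) = +1.
Reciprocity: 9 ≡ 1 and 31 ≡ 3 (mod 4), so (9/31) = +(31/9).
Reduce top mod 9: now compute (4/9).
Pull out 2^2: since 9 ≡ 1 (mod 8), (2/9) = +1, so (2/9)^2 = +1.
Reached (1/9) = 1. Collecting the sign flips along the way, the symbol is +1.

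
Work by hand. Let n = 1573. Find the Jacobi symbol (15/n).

Reciprocity: 15 ≡ 3 and 1573 ≡ 1 (mod 4), so (15/1573) = +(1573/15).
Reduce top mod 15: now compute (13/15).
Reciprocity: 13 ≡ 1 and 15 ≡ 3 (mod 4), so (13/15) = +(15/13).
Reduce top mod 13: now compute (2/13).
Pull out 2: since 13 ≡ 5 (mod 8), (2/13) = -1.
Reached (1/13) = 1. Collecting the sign flips along the way, the symbol is -1.

-1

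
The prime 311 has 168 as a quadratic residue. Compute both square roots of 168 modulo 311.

Since 311 ≡ 3 (mod 4), a square root of 168 is 168^((311+1)/4) = 168^78 mod 311.
Repeated squaring: 168^2≡234, 168^4≡20, 168^8≡89, 168^16≡146, 168^32≡168, 168^64≡234 (mod 311).
168^78 = 168^(64+8+4+2) ≡ 146 (mod 311).
Check: 146² = 21316 ≡ 168 (mod 311). The two roots are 146 and 165.

146, 165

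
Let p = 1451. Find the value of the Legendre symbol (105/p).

-1

Reciprocity: 105 ≡ 1 and 1451 ≡ 3 (mod 4), so (105/1451) = +(1451/105).
Reduce top mod 105: now compute (86/105).
Pull out 2: since 105 ≡ 1 (mod 8), (2/105) = +1.
Reciprocity: 43 ≡ 3 and 105 ≡ 1 (mod 4), so (43/105) = +(105/43).
Reduce top mod 43: now compute (19/43).
Reciprocity: 19 ≡ 3 and 43 ≡ 3 (mod 4), so (19/43) = −(43/19).
Reduce top mod 19: now compute (5/19).
Reciprocity: 5 ≡ 1 and 19 ≡ 3 (mod 4), so (5/19) = +(19/5).
Reduce top mod 5: now compute (4/5).
Pull out 2^2: since 5 ≡ 5 (mod 8), (2/5) = -1, so (2/5)^2 = +1.
Reached (1/5) = 1. Collecting the sign flips along the way, the symbol is -1.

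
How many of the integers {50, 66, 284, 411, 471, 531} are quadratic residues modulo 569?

(50/569) = +1 → QR.
(66/569) = +1 → QR.
(284/569) = +1 → QR.
(411/569) = +1 → QR.
(471/569) = +1 → QR.
(531/569) = -1 → non-residue.
Total quadratic residues among the 6: 5.

5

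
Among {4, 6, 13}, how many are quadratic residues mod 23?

(4/23) = +1 → QR.
(6/23) = +1 → QR.
(13/23) = +1 → QR.
Total quadratic residues among the 3: 3.

3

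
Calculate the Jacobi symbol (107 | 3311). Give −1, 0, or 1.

-1

Reciprocity: 107 ≡ 3 and 3311 ≡ 3 (mod 4), so (107/3311) = −(3311/107).
Reduce top mod 107: now compute (101/107).
Reciprocity: 101 ≡ 1 and 107 ≡ 3 (mod 4), so (101/107) = +(107/101).
Reduce top mod 101: now compute (6/101).
Pull out 2: since 101 ≡ 5 (mod 8), (2/101) = -1.
Reciprocity: 3 ≡ 3 and 101 ≡ 1 (mod 4), so (3/101) = +(101/3).
Reduce top mod 3: now compute (2/3).
Pull out 2: since 3 ≡ 3 (mod 8), (2/3) = -1.
Reached (1/3) = 1. Collecting the sign flips along the way, the symbol is -1.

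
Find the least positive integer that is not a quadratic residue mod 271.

(2/271) = +1, so 2 is a residue.
(3/271) = −1, so 3 is the smallest positive non-residue mod 271.

3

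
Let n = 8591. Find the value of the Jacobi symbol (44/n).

0

Pull out 2^2: since 8591 ≡ 7 (mod 8), (2/8591) = +1, so (2/8591)^2 = +1.
Reciprocity: 11 ≡ 3 and 8591 ≡ 3 (mod 4), so (11/8591) = −(8591/11).
Reduce top mod 11: now compute (0/11).
Top reduces to 0: gcd > 1, so the symbol is 0.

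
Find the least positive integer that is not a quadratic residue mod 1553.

(2/1553) = +1, so 2 is a residue.
(3/1553) = −1, so 3 is the smallest positive non-residue mod 1553.

3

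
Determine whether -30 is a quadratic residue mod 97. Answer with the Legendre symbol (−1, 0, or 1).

Euler's criterion: (-30/97) ≡ 67^48 (mod 97).
67^2 ≡ 27 (mod 97)
67^4 ≡ 50 (mod 97)
67^8 ≡ 75 (mod 97)
67^16 ≡ 96 (mod 97)
67^32 ≡ 1 (mod 97)
67^48 = 67^(32+16) ≡ 96 (mod 97).
Result is 96 ≡ −1, so (-30/97) = −1.

-1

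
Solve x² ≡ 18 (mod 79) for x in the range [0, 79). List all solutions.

27, 52

Since 79 ≡ 3 (mod 4), a square root of 18 is 18^((79+1)/4) = 18^20 mod 79.
Repeated squaring: 18^2≡8, 18^4≡64, 18^8≡67, 18^16≡65 (mod 79).
18^20 = 18^(16+4) ≡ 52 (mod 79).
Check: 52² = 2704 ≡ 18 (mod 79). The two roots are 27 and 52.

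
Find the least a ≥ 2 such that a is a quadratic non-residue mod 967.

(2/967) = +1, so 2 is a residue.
(3/967) = −1, so 3 is the smallest positive non-residue mod 967.

3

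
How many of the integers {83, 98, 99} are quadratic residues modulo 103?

(83/103) = +1 → QR.
(98/103) = +1 → QR.
(99/103) = -1 → non-residue.
Total quadratic residues among the 3: 2.

2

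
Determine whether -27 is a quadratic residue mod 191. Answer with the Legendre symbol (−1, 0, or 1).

-1

First reduce: -27 ≡ 164 (mod 191).
Pull out 2^2: since 191 ≡ 7 (mod 8), (2/191) = +1, so (2/191)^2 = +1.
Reciprocity: 41 ≡ 1 and 191 ≡ 3 (mod 4), so (41/191) = +(191/41).
Reduce top mod 41: now compute (27/41).
Reciprocity: 27 ≡ 3 and 41 ≡ 1 (mod 4), so (27/41) = +(41/27).
Reduce top mod 27: now compute (14/27).
Pull out 2: since 27 ≡ 3 (mod 8), (2/27) = -1.
Reciprocity: 7 ≡ 3 and 27 ≡ 3 (mod 4), so (7/27) = −(27/7).
Reduce top mod 7: now compute (6/7).
Pull out 2: since 7 ≡ 7 (mod 8), (2/7) = +1.
Reciprocity: 3 ≡ 3 and 7 ≡ 3 (mod 4), so (3/7) = −(7/3).
Reduce top mod 3: now compute (1/3).
Reached (1/3) = 1. Collecting the sign flips along the way, the symbol is -1.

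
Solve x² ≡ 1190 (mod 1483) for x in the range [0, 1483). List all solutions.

Since 1483 ≡ 3 (mod 4), a square root of 1190 is 1190^((1483+1)/4) = 1190^371 mod 1483.
Repeated squaring: 1190^2≡1318, 1190^4≡531, 1190^8≡191, 1190^16≡889, 1190^32≡1365, 1190^64≡577, 1190^128≡737, 1190^256≡391 (mod 1483).
1190^371 = 1190^(256+64+32+16+2+1) ≡ 465 (mod 1483).
Check: 465² = 216225 ≡ 1190 (mod 1483). The two roots are 465 and 1018.

465, 1018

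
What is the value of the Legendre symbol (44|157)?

Euler's criterion: (44/157) ≡ 44^78 (mod 157).
44^2 ≡ 52 (mod 157)
44^4 ≡ 35 (mod 157)
44^8 ≡ 126 (mod 157)
44^16 ≡ 19 (mod 157)
44^32 ≡ 47 (mod 157)
44^64 ≡ 11 (mod 157)
44^78 = 44^(64+8+4+2) ≡ 1 (mod 157).
Result is 1, so (44/157) = 1.

1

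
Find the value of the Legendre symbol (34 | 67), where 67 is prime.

Euler's criterion: (34/67) ≡ 34^33 (mod 67).
34^2 ≡ 17 (mod 67)
34^4 ≡ 21 (mod 67)
34^8 ≡ 39 (mod 67)
34^16 ≡ 47 (mod 67)
34^32 ≡ 65 (mod 67)
34^33 = 34^(32+1) ≡ 66 (mod 67).
Result is 66 ≡ −1, so (34/67) = −1.

-1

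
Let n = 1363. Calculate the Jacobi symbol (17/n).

-1

Reciprocity: 17 ≡ 1 and 1363 ≡ 3 (mod 4), so (17/1363) = +(1363/17).
Reduce top mod 17: now compute (3/17).
Reciprocity: 3 ≡ 3 and 17 ≡ 1 (mod 4), so (3/17) = +(17/3).
Reduce top mod 3: now compute (2/3).
Pull out 2: since 3 ≡ 3 (mod 8), (2/3) = -1.
Reached (1/3) = 1. Collecting the sign flips along the way, the symbol is -1.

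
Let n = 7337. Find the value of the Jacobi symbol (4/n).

1

Pull out 2^2: since 7337 ≡ 1 (mod 8), (2/7337) = +1, so (2/7337)^2 = +1.
Reached (1/7337) = 1. Collecting the sign flips along the way, the symbol is +1.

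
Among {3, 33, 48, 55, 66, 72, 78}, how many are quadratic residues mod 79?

(3/79) = -1 → non-residue.
(33/79) = -1 → non-residue.
(48/79) = -1 → non-residue.
(55/79) = +1 → QR.
(66/79) = -1 → non-residue.
(72/79) = +1 → QR.
(78/79) = -1 → non-residue.
Total quadratic residues among the 7: 2.

2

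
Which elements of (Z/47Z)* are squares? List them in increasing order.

1, 2, 3, 4, 6, 7, 8, 9, 12, 14, 16, 17, 18, 21, 24, 25, 27, 28, 32, 34, 36, 37, 42

Square k = 1,…,23 (k and 47−k give the same square):
1²=1, 2²=4, 3²=9, 4²=16, 5²=25, 6²=36, 7²≡2, 8²≡17, 9²≡34, 10²≡6, 11²≡27, 12²≡3, 13²≡28, 14²≡8, 15²≡37, 16²≡21, 17²≡7, 18²≡42, 19²≡32, 20²≡24, 21²≡18, 22²≡14, 23²≡12 (mod 47).
So the quadratic residues mod 47 are {1, 2, 3, 4, 6, 7, 8, 9, 12, 14, 16, 17, 18, 21, 24, 25, 27, 28, 32, 34, 36, 37, 42}.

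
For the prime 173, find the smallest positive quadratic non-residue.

(2/173) = −1, so 2 is the smallest positive non-residue mod 173.

2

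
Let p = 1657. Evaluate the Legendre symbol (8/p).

Pull out 2^3: since 1657 ≡ 1 (mod 8), (2/1657) = +1, so (2/1657)^3 = +1.
Reached (1/1657) = 1. Collecting the sign flips along the way, the symbol is +1.

1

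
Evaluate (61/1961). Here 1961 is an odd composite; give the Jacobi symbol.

Reciprocity: 61 ≡ 1 and 1961 ≡ 1 (mod 4), so (61/1961) = +(1961/61).
Reduce top mod 61: now compute (9/61).
Reciprocity: 9 ≡ 1 and 61 ≡ 1 (mod 4), so (9/61) = +(61/9).
Reduce top mod 9: now compute (7/9).
Reciprocity: 7 ≡ 3 and 9 ≡ 1 (mod 4), so (7/9) = +(9/7).
Reduce top mod 7: now compute (2/7).
Pull out 2: since 7 ≡ 7 (mod 8), (2/7) = +1.
Reached (1/7) = 1. Collecting the sign flips along the way, the symbol is +1.

1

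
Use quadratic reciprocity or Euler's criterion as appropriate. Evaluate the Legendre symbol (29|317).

-1

Reciprocity: 29 ≡ 1 and 317 ≡ 1 (mod 4), so (29/317) = +(317/29).
Reduce top mod 29: now compute (27/29).
Reciprocity: 27 ≡ 3 and 29 ≡ 1 (mod 4), so (27/29) = +(29/27).
Reduce top mod 27: now compute (2/27).
Pull out 2: since 27 ≡ 3 (mod 8), (2/27) = -1.
Reached (1/27) = 1. Collecting the sign flips along the way, the symbol is -1.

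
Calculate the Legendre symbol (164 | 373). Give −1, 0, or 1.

1

Pull out 2^2: since 373 ≡ 5 (mod 8), (2/373) = -1, so (2/373)^2 = +1.
Reciprocity: 41 ≡ 1 and 373 ≡ 1 (mod 4), so (41/373) = +(373/41).
Reduce top mod 41: now compute (4/41).
Pull out 2^2: since 41 ≡ 1 (mod 8), (2/41) = +1, so (2/41)^2 = +1.
Reached (1/41) = 1. Collecting the sign flips along the way, the symbol is +1.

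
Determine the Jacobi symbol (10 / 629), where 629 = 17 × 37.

Pull out 2: since 629 ≡ 5 (mod 8), (2/629) = -1.
Reciprocity: 5 ≡ 1 and 629 ≡ 1 (mod 4), so (5/629) = +(629/5).
Reduce top mod 5: now compute (4/5).
Pull out 2^2: since 5 ≡ 5 (mod 8), (2/5) = -1, so (2/5)^2 = +1.
Reached (1/5) = 1. Collecting the sign flips along the way, the symbol is -1.

-1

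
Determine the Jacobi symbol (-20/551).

First reduce: -20 ≡ 531 (mod 551).
Reciprocity: 531 ≡ 3 and 551 ≡ 3 (mod 4), so (531/551) = −(551/531).
Reduce top mod 531: now compute (20/531).
Pull out 2^2: since 531 ≡ 3 (mod 8), (2/531) = -1, so (2/531)^2 = +1.
Reciprocity: 5 ≡ 1 and 531 ≡ 3 (mod 4), so (5/531) = +(531/5).
Reduce top mod 5: now compute (1/5).
Reached (1/5) = 1. Collecting the sign flips along the way, the symbol is -1.

-1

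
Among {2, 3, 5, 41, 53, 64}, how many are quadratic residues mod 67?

(2/67) = -1 → non-residue.
(3/67) = -1 → non-residue.
(5/67) = -1 → non-residue.
(41/67) = -1 → non-residue.
(53/67) = -1 → non-residue.
(64/67) = +1 → QR.
Total quadratic residues among the 6: 1.

1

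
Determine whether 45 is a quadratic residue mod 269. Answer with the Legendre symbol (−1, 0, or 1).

1

Euler's criterion: (45/269) ≡ 45^134 (mod 269).
45^2 ≡ 142 (mod 269)
45^4 ≡ 258 (mod 269)
45^8 ≡ 121 (mod 269)
45^16 ≡ 115 (mod 269)
45^32 ≡ 44 (mod 269)
45^64 ≡ 53 (mod 269)
45^128 ≡ 119 (mod 269)
45^134 = 45^(128+4+2) ≡ 1 (mod 269).
Result is 1, so (45/269) = 1.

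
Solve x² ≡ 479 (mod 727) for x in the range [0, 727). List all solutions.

251, 476

Since 727 ≡ 3 (mod 4), a square root of 479 is 479^((727+1)/4) = 479^182 mod 727.
Repeated squaring: 479^2≡436, 479^4≡349, 479^8≡392, 479^16≡267, 479^32≡43, 479^64≡395, 479^128≡447 (mod 727).
479^182 = 479^(128+32+16+4+2) ≡ 476 (mod 727).
Check: 476² = 226576 ≡ 479 (mod 727). The two roots are 251 and 476.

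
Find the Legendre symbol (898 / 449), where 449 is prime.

First reduce: 898 ≡ 0 (mod 449).
Top reduces to 0: gcd > 1, so the symbol is 0.

0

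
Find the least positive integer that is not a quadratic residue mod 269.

(2/269) = −1, so 2 is the smallest positive non-residue mod 269.

2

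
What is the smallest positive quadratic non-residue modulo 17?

3

(2/17) = +1, so 2 is a residue.
(3/17) = −1, so 3 is the smallest positive non-residue mod 17.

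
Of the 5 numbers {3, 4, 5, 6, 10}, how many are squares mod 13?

(3/13) = +1 → QR.
(4/13) = +1 → QR.
(5/13) = -1 → non-residue.
(6/13) = -1 → non-residue.
(10/13) = +1 → QR.
Total quadratic residues among the 5: 3.

3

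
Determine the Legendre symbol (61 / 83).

Reciprocity: 61 ≡ 1 and 83 ≡ 3 (mod 4), so (61/83) = +(83/61).
Reduce top mod 61: now compute (22/61).
Pull out 2: since 61 ≡ 5 (mod 8), (2/61) = -1.
Reciprocity: 11 ≡ 3 and 61 ≡ 1 (mod 4), so (11/61) = +(61/11).
Reduce top mod 11: now compute (6/11).
Pull out 2: since 11 ≡ 3 (mod 8), (2/11) = -1.
Reciprocity: 3 ≡ 3 and 11 ≡ 3 (mod 4), so (3/11) = −(11/3).
Reduce top mod 3: now compute (2/3).
Pull out 2: since 3 ≡ 3 (mod 8), (2/3) = -1.
Reached (1/3) = 1. Collecting the sign flips along the way, the symbol is +1.

1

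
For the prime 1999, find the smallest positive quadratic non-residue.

3

(2/1999) = +1, so 2 is a residue.
(3/1999) = −1, so 3 is the smallest positive non-residue mod 1999.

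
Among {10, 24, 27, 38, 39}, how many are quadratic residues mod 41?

(10/41) = +1 → QR.
(24/41) = -1 → non-residue.
(27/41) = -1 → non-residue.
(38/41) = -1 → non-residue.
(39/41) = +1 → QR.
Total quadratic residues among the 5: 2.

2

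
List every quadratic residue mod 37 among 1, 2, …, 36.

Square k = 1,…,18 (k and 37−k give the same square):
1²=1, 2²=4, 3²=9, 4²=16, 5²=25, 6²=36, 7²≡12, 8²≡27, 9²≡7, 10²≡26, 11²≡10, 12²≡33, 13²≡21, 14²≡11, 15²≡3, 16²≡34, 17²≡30, 18²≡28 (mod 37).
So the quadratic residues mod 37 are {1, 3, 4, 7, 9, 10, 11, 12, 16, 21, 25, 26, 27, 28, 30, 33, 34, 36}.

1,3,4,7,9,10,11,12,16,21,25,26,27,28,30,33,34,36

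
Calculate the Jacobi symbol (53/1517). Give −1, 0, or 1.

-1

Reciprocity: 53 ≡ 1 and 1517 ≡ 1 (mod 4), so (53/1517) = +(1517/53).
Reduce top mod 53: now compute (33/53).
Reciprocity: 33 ≡ 1 and 53 ≡ 1 (mod 4), so (33/53) = +(53/33).
Reduce top mod 33: now compute (20/33).
Pull out 2^2: since 33 ≡ 1 (mod 8), (2/33) = +1, so (2/33)^2 = +1.
Reciprocity: 5 ≡ 1 and 33 ≡ 1 (mod 4), so (5/33) = +(33/5).
Reduce top mod 5: now compute (3/5).
Reciprocity: 3 ≡ 3 and 5 ≡ 1 (mod 4), so (3/5) = +(5/3).
Reduce top mod 3: now compute (2/3).
Pull out 2: since 3 ≡ 3 (mod 8), (2/3) = -1.
Reached (1/3) = 1. Collecting the sign flips along the way, the symbol is -1.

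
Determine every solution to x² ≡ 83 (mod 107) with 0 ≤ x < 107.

46, 61

Since 107 ≡ 3 (mod 4), a square root of 83 is 83^((107+1)/4) = 83^27 mod 107.
Repeated squaring: 83^2≡41, 83^4≡76, 83^8≡105, 83^16≡4 (mod 107).
83^27 = 83^(16+8+2+1) ≡ 61 (mod 107).
Check: 61² = 3721 ≡ 83 (mod 107). The two roots are 46 and 61.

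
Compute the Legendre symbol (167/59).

First reduce: 167 ≡ 49 (mod 59).
Reciprocity: 49 ≡ 1 and 59 ≡ 3 (mod 4), so (49/59) = +(59/49).
Reduce top mod 49: now compute (10/49).
Pull out 2: since 49 ≡ 1 (mod 8), (2/49) = +1.
Reciprocity: 5 ≡ 1 and 49 ≡ 1 (mod 4), so (5/49) = +(49/5).
Reduce top mod 5: now compute (4/5).
Pull out 2^2: since 5 ≡ 5 (mod 8), (2/5) = -1, so (2/5)^2 = +1.
Reached (1/5) = 1. Collecting the sign flips along the way, the symbol is +1.

1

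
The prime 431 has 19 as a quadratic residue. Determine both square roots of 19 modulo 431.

Since 431 ≡ 3 (mod 4), a square root of 19 is 19^((431+1)/4) = 19^108 mod 431.
Repeated squaring: 19^2≡361, 19^4≡159, 19^8≡283, 19^16≡354, 19^32≡326, 19^64≡250 (mod 431).
19^108 = 19^(64+32+8+4) ≡ 197 (mod 431).
Check: 197² = 38809 ≡ 19 (mod 431). The two roots are 197 and 234.

197, 234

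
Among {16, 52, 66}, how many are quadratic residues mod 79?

2

(16/79) = +1 → QR.
(52/79) = +1 → QR.
(66/79) = -1 → non-residue.
Total quadratic residues among the 3: 2.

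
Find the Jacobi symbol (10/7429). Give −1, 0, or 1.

Pull out 2: since 7429 ≡ 5 (mod 8), (2/7429) = -1.
Reciprocity: 5 ≡ 1 and 7429 ≡ 1 (mod 4), so (5/7429) = +(7429/5).
Reduce top mod 5: now compute (4/5).
Pull out 2^2: since 5 ≡ 5 (mod 8), (2/5) = -1, so (2/5)^2 = +1.
Reached (1/5) = 1. Collecting the sign flips along the way, the symbol is -1.

-1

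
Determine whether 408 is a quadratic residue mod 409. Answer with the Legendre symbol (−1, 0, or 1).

Pull out 2^3: since 409 ≡ 1 (mod 8), (2/409) = +1, so (2/409)^3 = +1.
Reciprocity: 51 ≡ 3 and 409 ≡ 1 (mod 4), so (51/409) = +(409/51).
Reduce top mod 51: now compute (1/51).
Reached (1/51) = 1. Collecting the sign flips along the way, the symbol is +1.

1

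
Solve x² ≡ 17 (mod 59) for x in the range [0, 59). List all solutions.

Since 59 ≡ 3 (mod 4), a square root of 17 is 17^((59+1)/4) = 17^15 mod 59.
Repeated squaring: 17^2≡53, 17^4≡36, 17^8≡57 (mod 59).
17^15 = 17^(8+4+2+1) ≡ 28 (mod 59).
Check: 28² = 784 ≡ 17 (mod 59). The two roots are 28 and 31.

28, 31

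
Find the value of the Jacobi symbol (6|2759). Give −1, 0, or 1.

Pull out 2: since 2759 ≡ 7 (mod 8), (2/2759) = +1.
Reciprocity: 3 ≡ 3 and 2759 ≡ 3 (mod 4), so (3/2759) = −(2759/3).
Reduce top mod 3: now compute (2/3).
Pull out 2: since 3 ≡ 3 (mod 8), (2/3) = -1.
Reached (1/3) = 1. Collecting the sign flips along the way, the symbol is +1.

1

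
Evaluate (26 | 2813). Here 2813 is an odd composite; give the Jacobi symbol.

1

Pull out 2: since 2813 ≡ 5 (mod 8), (2/2813) = -1.
Reciprocity: 13 ≡ 1 and 2813 ≡ 1 (mod 4), so (13/2813) = +(2813/13).
Reduce top mod 13: now compute (5/13).
Reciprocity: 5 ≡ 1 and 13 ≡ 1 (mod 4), so (5/13) = +(13/5).
Reduce top mod 5: now compute (3/5).
Reciprocity: 3 ≡ 3 and 5 ≡ 1 (mod 4), so (3/5) = +(5/3).
Reduce top mod 3: now compute (2/3).
Pull out 2: since 3 ≡ 3 (mod 8), (2/3) = -1.
Reached (1/3) = 1. Collecting the sign flips along the way, the symbol is +1.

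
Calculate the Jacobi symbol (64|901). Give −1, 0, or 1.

1

Pull out 2^6: since 901 ≡ 5 (mod 8), (2/901) = -1, so (2/901)^6 = +1.
Reached (1/901) = 1. Collecting the sign flips along the way, the symbol is +1.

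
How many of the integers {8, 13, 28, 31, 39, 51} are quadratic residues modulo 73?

(8/73) = +1 → QR.
(13/73) = -1 → non-residue.
(28/73) = -1 → non-residue.
(31/73) = -1 → non-residue.
(39/73) = -1 → non-residue.
(51/73) = -1 → non-residue.
Total quadratic residues among the 6: 1.

1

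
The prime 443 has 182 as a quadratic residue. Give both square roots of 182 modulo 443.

Since 443 ≡ 3 (mod 4), a square root of 182 is 182^((443+1)/4) = 182^111 mod 443.
Repeated squaring: 182^2≡342, 182^4≡12, 182^8≡144, 182^16≡358, 182^32≡137, 182^64≡163 (mod 443).
182^111 = 182^(64+32+8+4+2+1) ≡ 25 (mod 443).
Check: 25² = 625 ≡ 182 (mod 443). The two roots are 25 and 418.

25, 418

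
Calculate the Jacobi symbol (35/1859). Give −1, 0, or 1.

-1

Reciprocity: 35 ≡ 3 and 1859 ≡ 3 (mod 4), so (35/1859) = −(1859/35).
Reduce top mod 35: now compute (4/35).
Pull out 2^2: since 35 ≡ 3 (mod 8), (2/35) = -1, so (2/35)^2 = +1.
Reached (1/35) = 1. Collecting the sign flips along the way, the symbol is -1.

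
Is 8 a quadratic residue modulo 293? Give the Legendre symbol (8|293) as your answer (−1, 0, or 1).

-1

Pull out 2^3: since 293 ≡ 5 (mod 8), (2/293) = -1, so (2/293)^3 = -1.
Reached (1/293) = 1. Collecting the sign flips along the way, the symbol is -1.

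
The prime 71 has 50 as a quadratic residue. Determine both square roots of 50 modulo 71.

Since 71 ≡ 3 (mod 4), a square root of 50 is 50^((71+1)/4) = 50^18 mod 71.
Repeated squaring: 50^2≡15, 50^4≡12, 50^8≡2, 50^16≡4 (mod 71).
50^18 = 50^(16+2) ≡ 60 (mod 71).
Check: 60² = 3600 ≡ 50 (mod 71). The two roots are 11 and 60.

11, 60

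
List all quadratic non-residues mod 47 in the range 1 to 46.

Square k = 1,…,23 (k and 47−k give the same square):
1²=1, 2²=4, 3²=9, 4²=16, 5²=25, 6²=36, 7²≡2, 8²≡17, 9²≡34, 10²≡6, 11²≡27, 12²≡3, 13²≡28, 14²≡8, 15²≡37, 16²≡21, 17²≡7, 18²≡42, 19²≡32, 20²≡24, 21²≡18, 22²≡14, 23²≡12 (mod 47).
The residues are {1, 2, 3, 4, 6, 7, 8, 9, 12, 14, 16, 17, 18, 21, 24, 25, 27, 28, 32, 34, 36, 37, 42}; the non-residues are the remaining 23 nonzero classes.

5 10 11 13 15 19 20 22 23 26 29 30 31 33 35 38 39 40 41 43 44 45 46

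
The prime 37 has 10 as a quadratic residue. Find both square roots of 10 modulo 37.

11, 26

37 ≡ 1 (mod 4), so we find a root by search.
Trying successive values, 11² = 121 ≡ 10 (mod 37). The other root is 37 − 11 = 26.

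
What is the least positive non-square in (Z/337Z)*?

(2/337) = +1, so 2 is a residue.
(3/337) = +1, so 3 is a residue.
(4/337) = +1, so 4 is a residue.
(5/337) = −1, so 5 is the smallest positive non-residue mod 337.

5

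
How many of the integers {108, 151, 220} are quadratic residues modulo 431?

3

(108/431) = +1 → QR.
(151/431) = +1 → QR.
(220/431) = +1 → QR.
Total quadratic residues among the 3: 3.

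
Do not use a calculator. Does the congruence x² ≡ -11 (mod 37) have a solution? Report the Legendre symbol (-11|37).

First reduce: -11 ≡ 26 (mod 37).
Pull out 2: since 37 ≡ 5 (mod 8), (2/37) = -1.
Reciprocity: 13 ≡ 1 and 37 ≡ 1 (mod 4), so (13/37) = +(37/13).
Reduce top mod 13: now compute (11/13).
Reciprocity: 11 ≡ 3 and 13 ≡ 1 (mod 4), so (11/13) = +(13/11).
Reduce top mod 11: now compute (2/11).
Pull out 2: since 11 ≡ 3 (mod 8), (2/11) = -1.
Reached (1/11) = 1. Collecting the sign flips along the way, the symbol is +1.

1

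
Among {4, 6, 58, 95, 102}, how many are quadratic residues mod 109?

(4/109) = +1 → QR.
(6/109) = -1 → non-residue.
(58/109) = -1 → non-residue.
(95/109) = -1 → non-residue.
(102/109) = +1 → QR.
Total quadratic residues among the 5: 2.

2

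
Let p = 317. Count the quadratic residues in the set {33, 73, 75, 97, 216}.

(33/317) = -1 → non-residue.
(73/317) = +1 → QR.
(75/317) = -1 → non-residue.
(97/317) = -1 → non-residue.
(216/317) = +1 → QR.
Total quadratic residues among the 5: 2.

2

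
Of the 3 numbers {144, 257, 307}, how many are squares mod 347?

(144/347) = +1 → QR.
(257/347) = -1 → non-residue.
(307/347) = -1 → non-residue.
Total quadratic residues among the 3: 1.

1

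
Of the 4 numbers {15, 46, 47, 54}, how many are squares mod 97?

(15/97) = -1 → non-residue.
(46/97) = -1 → non-residue.
(47/97) = +1 → QR.
(54/97) = +1 → QR.
Total quadratic residues among the 4: 2.

2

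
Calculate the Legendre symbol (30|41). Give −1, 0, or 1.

Euler's criterion: (30/41) ≡ 30^20 (mod 41).
30^2 ≡ 39 (mod 41)
30^4 ≡ 4 (mod 41)
30^8 ≡ 16 (mod 41)
30^16 ≡ 10 (mod 41)
30^20 = 30^(16+4) ≡ 40 (mod 41).
Result is 40 ≡ −1, so (30/41) = −1.

-1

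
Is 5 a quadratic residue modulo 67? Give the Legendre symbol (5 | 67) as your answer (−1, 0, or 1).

Reciprocity: 5 ≡ 1 and 67 ≡ 3 (mod 4), so (5/67) = +(67/5).
Reduce top mod 5: now compute (2/5).
Pull out 2: since 5 ≡ 5 (mod 8), (2/5) = -1.
Reached (1/5) = 1. Collecting the sign flips along the way, the symbol is -1.

-1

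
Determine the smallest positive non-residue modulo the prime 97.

5

(2/97) = +1, so 2 is a residue.
(3/97) = +1, so 3 is a residue.
(4/97) = +1, so 4 is a residue.
(5/97) = −1, so 5 is the smallest positive non-residue mod 97.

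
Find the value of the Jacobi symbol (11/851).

Reciprocity: 11 ≡ 3 and 851 ≡ 3 (mod 4), so (11/851) = −(851/11).
Reduce top mod 11: now compute (4/11).
Pull out 2^2: since 11 ≡ 3 (mod 8), (2/11) = -1, so (2/11)^2 = +1.
Reached (1/11) = 1. Collecting the sign flips along the way, the symbol is -1.

-1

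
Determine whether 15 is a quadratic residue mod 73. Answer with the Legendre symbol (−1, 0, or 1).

Euler's criterion: (15/73) ≡ 15^36 (mod 73).
15^2 ≡ 6 (mod 73)
15^4 ≡ 36 (mod 73)
15^8 ≡ 55 (mod 73)
15^16 ≡ 32 (mod 73)
15^32 ≡ 2 (mod 73)
15^36 = 15^(32+4) ≡ 72 (mod 73).
Result is 72 ≡ −1, so (15/73) = −1.

-1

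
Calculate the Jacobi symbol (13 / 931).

Reciprocity: 13 ≡ 1 and 931 ≡ 3 (mod 4), so (13/931) = +(931/13).
Reduce top mod 13: now compute (8/13).
Pull out 2^3: since 13 ≡ 5 (mod 8), (2/13) = -1, so (2/13)^3 = -1.
Reached (1/13) = 1. Collecting the sign flips along the way, the symbol is -1.

-1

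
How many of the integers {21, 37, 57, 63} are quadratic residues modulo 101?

(21/101) = +1 → QR.
(37/101) = +1 → QR.
(57/101) = -1 → non-residue.
(63/101) = -1 → non-residue.
Total quadratic residues among the 4: 2.

2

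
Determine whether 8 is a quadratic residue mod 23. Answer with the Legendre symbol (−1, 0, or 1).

Euler's criterion: (8/23) ≡ 8^11 (mod 23).
8^2 ≡ 18 (mod 23)
8^4 ≡ 2 (mod 23)
8^8 ≡ 4 (mod 23)
8^11 = 8^(8+2+1) ≡ 1 (mod 23).
Result is 1, so (8/23) = 1.

1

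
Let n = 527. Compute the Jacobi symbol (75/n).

Reciprocity: 75 ≡ 3 and 527 ≡ 3 (mod 4), so (75/527) = −(527/75).
Reduce top mod 75: now compute (2/75).
Pull out 2: since 75 ≡ 3 (mod 8), (2/75) = -1.
Reached (1/75) = 1. Collecting the sign flips along the way, the symbol is +1.

1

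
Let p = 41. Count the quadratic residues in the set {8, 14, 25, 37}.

3

(8/41) = +1 → QR.
(14/41) = -1 → non-residue.
(25/41) = +1 → QR.
(37/41) = +1 → QR.
Total quadratic residues among the 4: 3.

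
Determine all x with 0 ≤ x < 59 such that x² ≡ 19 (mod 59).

Since 59 ≡ 3 (mod 4), a square root of 19 is 19^((59+1)/4) = 19^15 mod 59.
Repeated squaring: 19^2≡7, 19^4≡49, 19^8≡41 (mod 59).
19^15 = 19^(8+4+2+1) ≡ 45 (mod 59).
Check: 45² = 2025 ≡ 19 (mod 59). The two roots are 14 and 45.

14, 45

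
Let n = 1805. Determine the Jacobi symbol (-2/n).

-1

First reduce: -2 ≡ 1803 (mod 1805).
Reciprocity: 1803 ≡ 3 and 1805 ≡ 1 (mod 4), so (1803/1805) = +(1805/1803).
Reduce top mod 1803: now compute (2/1803).
Pull out 2: since 1803 ≡ 3 (mod 8), (2/1803) = -1.
Reached (1/1803) = 1. Collecting the sign flips along the way, the symbol is -1.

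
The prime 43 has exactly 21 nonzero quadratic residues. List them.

Square k = 1,…,21 (k and 43−k give the same square):
1²=1, 2²=4, 3²=9, 4²=16, 5²=25, 6²=36, 7²≡6, 8²≡21, 9²≡38, 10²≡14, 11²≡35, 12²≡15, 13²≡40, 14²≡24, 15²≡10, 16²≡41, 17²≡31, 18²≡23, 19²≡17, 20²≡13, 21²≡11 (mod 43).
So the quadratic residues mod 43 are {1, 4, 6, 9, 10, 11, 13, 14, 15, 16, 17, 21, 23, 24, 25, 31, 35, 36, 38, 40, 41}.

1 4 6 9 10 11 13 14 15 16 17 21 23 24 25 31 35 36 38 40 41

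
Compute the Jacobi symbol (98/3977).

1

Pull out 2: since 3977 ≡ 1 (mod 8), (2/3977) = +1.
Reciprocity: 49 ≡ 1 and 3977 ≡ 1 (mod 4), so (49/3977) = +(3977/49).
Reduce top mod 49: now compute (8/49).
Pull out 2^3: since 49 ≡ 1 (mod 8), (2/49) = +1, so (2/49)^3 = +1.
Reached (1/49) = 1. Collecting the sign flips along the way, the symbol is +1.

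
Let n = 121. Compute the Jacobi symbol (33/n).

Reciprocity: 33 ≡ 1 and 121 ≡ 1 (mod 4), so (33/121) = +(121/33).
Reduce top mod 33: now compute (22/33).
Pull out 2: since 33 ≡ 1 (mod 8), (2/33) = +1.
Reciprocity: 11 ≡ 3 and 33 ≡ 1 (mod 4), so (11/33) = +(33/11).
Reduce top mod 11: now compute (0/11).
Top reduces to 0: gcd > 1, so the symbol is 0.

0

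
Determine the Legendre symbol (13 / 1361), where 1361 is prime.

1

Reciprocity: 13 ≡ 1 and 1361 ≡ 1 (mod 4), so (13/1361) = +(1361/13).
Reduce top mod 13: now compute (9/13).
Reciprocity: 9 ≡ 1 and 13 ≡ 1 (mod 4), so (9/13) = +(13/9).
Reduce top mod 9: now compute (4/9).
Pull out 2^2: since 9 ≡ 1 (mod 8), (2/9) = +1, so (2/9)^2 = +1.
Reached (1/9) = 1. Collecting the sign flips along the way, the symbol is +1.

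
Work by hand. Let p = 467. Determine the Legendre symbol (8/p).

Pull out 2^3: since 467 ≡ 3 (mod 8), (2/467) = -1, so (2/467)^3 = -1.
Reached (1/467) = 1. Collecting the sign flips along the way, the symbol is -1.

-1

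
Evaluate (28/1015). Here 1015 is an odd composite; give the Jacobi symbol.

0

Pull out 2^2: since 1015 ≡ 7 (mod 8), (2/1015) = +1, so (2/1015)^2 = +1.
Reciprocity: 7 ≡ 3 and 1015 ≡ 3 (mod 4), so (7/1015) = −(1015/7).
Reduce top mod 7: now compute (0/7).
Top reduces to 0: gcd > 1, so the symbol is 0.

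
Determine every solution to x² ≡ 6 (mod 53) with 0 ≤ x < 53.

53 ≡ 1 (mod 4), so we find a root by search.
Trying successive values, 18² = 324 ≡ 6 (mod 53). The other root is 53 − 18 = 35.

18, 35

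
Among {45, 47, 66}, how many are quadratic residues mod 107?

1

(45/107) = -1 → non-residue.
(47/107) = +1 → QR.
(66/107) = -1 → non-residue.
Total quadratic residues among the 3: 1.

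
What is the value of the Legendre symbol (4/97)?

1

Euler's criterion: (4/97) ≡ 4^48 (mod 97).
4^2 ≡ 16 (mod 97)
4^4 ≡ 62 (mod 97)
4^8 ≡ 61 (mod 97)
4^16 ≡ 35 (mod 97)
4^32 ≡ 61 (mod 97)
4^48 = 4^(32+16) ≡ 1 (mod 97).
Result is 1, so (4/97) = 1.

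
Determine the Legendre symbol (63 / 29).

First reduce: 63 ≡ 5 (mod 29).
Reciprocity: 5 ≡ 1 and 29 ≡ 1 (mod 4), so (5/29) = +(29/5).
Reduce top mod 5: now compute (4/5).
Pull out 2^2: since 5 ≡ 5 (mod 8), (2/5) = -1, so (2/5)^2 = +1.
Reached (1/5) = 1. Collecting the sign flips along the way, the symbol is +1.

1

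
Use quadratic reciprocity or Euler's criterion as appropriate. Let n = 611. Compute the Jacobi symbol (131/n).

1

Reciprocity: 131 ≡ 3 and 611 ≡ 3 (mod 4), so (131/611) = −(611/131).
Reduce top mod 131: now compute (87/131).
Reciprocity: 87 ≡ 3 and 131 ≡ 3 (mod 4), so (87/131) = −(131/87).
Reduce top mod 87: now compute (44/87).
Pull out 2^2: since 87 ≡ 7 (mod 8), (2/87) = +1, so (2/87)^2 = +1.
Reciprocity: 11 ≡ 3 and 87 ≡ 3 (mod 4), so (11/87) = −(87/11).
Reduce top mod 11: now compute (10/11).
Pull out 2: since 11 ≡ 3 (mod 8), (2/11) = -1.
Reciprocity: 5 ≡ 1 and 11 ≡ 3 (mod 4), so (5/11) = +(11/5).
Reduce top mod 5: now compute (1/5).
Reached (1/5) = 1. Collecting the sign flips along the way, the symbol is +1.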